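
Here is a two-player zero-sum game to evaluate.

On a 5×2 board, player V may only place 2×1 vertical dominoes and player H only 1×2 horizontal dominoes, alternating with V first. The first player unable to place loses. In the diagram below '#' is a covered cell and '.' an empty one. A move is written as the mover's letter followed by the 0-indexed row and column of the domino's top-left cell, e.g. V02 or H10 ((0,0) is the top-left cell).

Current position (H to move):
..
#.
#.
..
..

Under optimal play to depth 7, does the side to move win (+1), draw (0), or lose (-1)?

value(../#./#./../.., H) = +1

[../#./#./../..] H move#1: H00:-1/##/#./#./../.., H30:+1/../#./#./##/..*, H40:+1/../#./#./../##
[../#./#./##/..] V move#2: V01:-1/.#/##/#./##/..*, V11:-1/../##/##/##/..
[.#/##/#./##/..] H move#3: H40:+1/.#/##/#./##/##*
[.#/##/#./##/##] end (terminal -1, V#4); searched ../#./#./../.. to 7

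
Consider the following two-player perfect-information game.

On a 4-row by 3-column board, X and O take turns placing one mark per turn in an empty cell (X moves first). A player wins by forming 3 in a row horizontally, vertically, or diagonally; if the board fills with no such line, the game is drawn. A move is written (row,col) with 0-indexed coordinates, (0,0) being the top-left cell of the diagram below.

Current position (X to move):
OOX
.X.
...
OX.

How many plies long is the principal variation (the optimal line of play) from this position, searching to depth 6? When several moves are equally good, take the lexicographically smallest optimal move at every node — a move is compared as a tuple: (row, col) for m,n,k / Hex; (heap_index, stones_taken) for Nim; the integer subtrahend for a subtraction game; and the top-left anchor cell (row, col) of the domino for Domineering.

[OOX/.X./.../OX.] X move#1: (1,0):+1/OOX/XX./.../OX.*, (1,2):+1/OOX/.XX/.../OX., (2,0):+1/OOX/.X./X../OX., (2,1):+1/OOX/.X./.X./OX., (2,2):+1/OOX/.X./..X/OX., (3,2):+1/OOX/.X./.../OXX
[OOX/XX./.../OX.] O move#2: (1,2):-1/OOX/XXO/.../OX.*, (2,0):-1/OOX/XX./O../OX., (2,1):-1/OOX/XX./.O./OX., (2,2):-1/OOX/XX./..O/OX., (3,2):-1/OOX/XX./.../OXO
[OOX/XXO/.../OX.] X move#3: (2,0):+1/OOX/XXO/X../OX.*, (2,1):+1/OOX/XXO/.X./OX., (2,2):-1/OOX/XXO/..X/OX., (3,2):-1/OOX/XXO/.../OXX
[OOX/XXO/X../OX.] end (terminal -1, O#4); searched OOX/.X./.../OX. to 6

PV length from [OOX/.X./.../OX.]: 3 plies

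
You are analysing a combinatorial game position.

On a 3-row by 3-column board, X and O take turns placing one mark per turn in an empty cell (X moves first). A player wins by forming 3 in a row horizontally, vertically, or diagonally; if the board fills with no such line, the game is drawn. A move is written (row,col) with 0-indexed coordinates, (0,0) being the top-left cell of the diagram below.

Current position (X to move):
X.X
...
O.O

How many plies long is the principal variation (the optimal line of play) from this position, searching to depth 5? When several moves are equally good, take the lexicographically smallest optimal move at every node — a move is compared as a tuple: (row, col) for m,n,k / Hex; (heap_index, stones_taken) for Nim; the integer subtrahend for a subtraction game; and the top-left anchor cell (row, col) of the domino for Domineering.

[X.X/.../O.O] X move#1: (0,1):+1/XXX/.../O.O*, (1,0):-1/X.X/X../O.O, (1,1):-1/X.X/.X./O.O, (1,2):-1/X.X/..X/O.O, (2,1):+0/X.X/.../OXO
[XXX/.../O.O] end (terminal -1, O#2); searched X.X/.../O.O to 5

PV length from [X.X/.../O.O]: 1 ply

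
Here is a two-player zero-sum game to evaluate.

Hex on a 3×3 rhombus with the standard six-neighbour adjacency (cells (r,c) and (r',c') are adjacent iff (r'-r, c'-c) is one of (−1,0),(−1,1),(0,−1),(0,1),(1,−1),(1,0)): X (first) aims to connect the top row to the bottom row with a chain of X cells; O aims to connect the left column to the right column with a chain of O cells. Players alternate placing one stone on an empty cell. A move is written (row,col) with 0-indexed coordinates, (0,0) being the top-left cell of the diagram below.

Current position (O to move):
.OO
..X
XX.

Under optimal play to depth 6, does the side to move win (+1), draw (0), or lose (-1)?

value(.OO/..X/XX., O) = +1

p1 O@[.OO/..X/XX.]: (0,0)[OOO/..X/XX.]+1* (1,0)[.OO/O.X/XX.]+1 (1,1)[.OO/.OX/XX.]+1 (2,2)[.OO/..X/XXO]+1
p2 X@[OOO/..X/XX.] terminal -1; root [.OO/..X/XX.] d6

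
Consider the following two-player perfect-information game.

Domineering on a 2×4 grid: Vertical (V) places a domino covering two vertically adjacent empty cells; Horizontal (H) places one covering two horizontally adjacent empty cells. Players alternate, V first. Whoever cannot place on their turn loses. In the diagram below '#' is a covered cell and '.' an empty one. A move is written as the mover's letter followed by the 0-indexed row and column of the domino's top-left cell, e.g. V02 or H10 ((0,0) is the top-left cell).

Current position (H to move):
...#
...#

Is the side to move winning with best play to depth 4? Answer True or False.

ply 1, H at ...#/...# | H00=+1→##.#/...#*; H01=+1→.###/...#; H10=+1→...#/##.#; H11=+1→...#/.###
ply 2, V at ##.#/...# | V02=-1→####/..##*
ply 3, H at ####/..## | H10=+1→####/####*
ply 4: ####/#### is terminal -1 (V); from ...#/...# depth 4

H winning at [...#/...#]: True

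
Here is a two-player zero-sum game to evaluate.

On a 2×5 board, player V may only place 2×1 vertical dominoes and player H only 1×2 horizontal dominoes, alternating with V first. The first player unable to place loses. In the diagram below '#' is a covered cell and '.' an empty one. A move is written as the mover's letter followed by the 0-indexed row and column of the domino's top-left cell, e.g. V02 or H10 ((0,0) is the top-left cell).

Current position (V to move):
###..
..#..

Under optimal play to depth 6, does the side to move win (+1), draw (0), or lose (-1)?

[###../..#..] V move#1: V03:+1/####./..##.*, V04:+1/###.#/..#.#
[####./..##.] H move#2: H10:-1/####./####.*
[####./####.] V move#3: V04:+1/#####/#####*
[#####/#####] end (terminal -1, H#4); searched ###../..#.. to 6

value(###../..#.., V) = +1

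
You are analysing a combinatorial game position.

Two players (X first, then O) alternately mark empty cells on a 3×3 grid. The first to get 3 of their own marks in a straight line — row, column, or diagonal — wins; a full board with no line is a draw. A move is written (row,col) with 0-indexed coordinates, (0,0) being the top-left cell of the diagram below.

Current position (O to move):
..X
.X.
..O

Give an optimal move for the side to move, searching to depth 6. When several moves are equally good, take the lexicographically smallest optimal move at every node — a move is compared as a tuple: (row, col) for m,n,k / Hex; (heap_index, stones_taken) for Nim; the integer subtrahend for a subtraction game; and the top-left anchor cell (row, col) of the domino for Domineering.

O's best at [..X/.X./..O]: (2,0)

p1 O@[..X/.X./..O]: (0,0)[O.X/.X./..O]-1 (0,1)[.OX/.X./..O]-1 (1,0)[..X/OX./..O]-1 (1,2)[..X/.XO/..O]-1 (2,0)[..X/.X./O.O]+0* (2,1)[..X/.X./.OO]-1
p2 X@[..X/.X./O.O]: (0,0)[X.X/.X./O.O]-1 (0,1)[.XX/.X./O.O]-1 (1,0)[..X/XX./O.O]-1 (1,2)[..X/.XX/O.O]-1 (2,1)[..X/.X./OXO]+0*
p3 O@[..X/.X./OXO]: (0,0)[O.X/.X./OXO]-1 (0,1)[.OX/.X./OXO]+0* (1,0)[..X/OX./OXO]-1 (1,2)[..X/.XO/OXO]-1
p4 X@[.OX/.X./OXO]: (0,0)[XOX/.X./OXO]+0* (1,0)[.OX/XX./OXO]+0 (1,2)[.OX/.XX/OXO]+0
p5 O@[XOX/.X./OXO]: (1,0)[XOX/OX./OXO]+0* (1,2)[XOX/.XO/OXO]+0
p6 X@[XOX/OX./OXO]: (1,2)[XOX/OXX/OXO]+0*
p7 O@[XOX/OXX/OXO] terminal +0; root [..X/.X./..O] d6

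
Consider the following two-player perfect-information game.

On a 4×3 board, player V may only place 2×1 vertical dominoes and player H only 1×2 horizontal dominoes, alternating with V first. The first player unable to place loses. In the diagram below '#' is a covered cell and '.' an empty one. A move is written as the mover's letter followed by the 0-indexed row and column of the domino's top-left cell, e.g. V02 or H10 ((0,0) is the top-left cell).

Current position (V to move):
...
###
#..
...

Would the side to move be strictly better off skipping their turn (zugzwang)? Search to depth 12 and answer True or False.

p1 V@[.../###/#../...]: V21[.../###/##./.#.]+1* V22[.../###/#.#/..#]-1
p2 H@[.../###/##./.#.]: H00[##./###/##./.#.]-1* H01[.##/###/##./.#.]-1
p3 V@[##./###/##./.#.]: V22[##./###/###/.##]+1*
p4 H@[##./###/###/.##] terminal -1; root [.../###/#../...] d12
pass branch (H moves first from the same position):
  | p1 H@[.../###/#../...]: H00[##./###/#../...]-1 H01[.##/###/#../...]-1 H21[.../###/###/...]+1* H30[.../###/#../##.]+1 H31[.../###/#../.##]+1
  | p2 V@[.../###/###/...] terminal -1; root [.../###/#../...] d12
V moving scores +1; V passing scores -1

zugzwang(.../###/#../..., V) = False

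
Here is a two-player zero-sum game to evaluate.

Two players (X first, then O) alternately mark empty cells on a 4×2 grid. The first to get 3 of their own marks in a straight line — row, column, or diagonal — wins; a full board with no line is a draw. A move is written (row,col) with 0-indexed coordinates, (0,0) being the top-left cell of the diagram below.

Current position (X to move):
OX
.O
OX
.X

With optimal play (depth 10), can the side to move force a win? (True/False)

X winning at [OX/.O/OX/.X]: False

p1 X@[OX/.O/OX/.X]: (1,0)[OX/XO/OX/.X]+0* (3,0)[OX/.O/OX/XX]-1
p2 O@[OX/XO/OX/.X]: (3,0)[OX/XO/OX/OX]+0*
p3 X@[OX/XO/OX/OX] terminal +0; root [OX/.O/OX/.X] d10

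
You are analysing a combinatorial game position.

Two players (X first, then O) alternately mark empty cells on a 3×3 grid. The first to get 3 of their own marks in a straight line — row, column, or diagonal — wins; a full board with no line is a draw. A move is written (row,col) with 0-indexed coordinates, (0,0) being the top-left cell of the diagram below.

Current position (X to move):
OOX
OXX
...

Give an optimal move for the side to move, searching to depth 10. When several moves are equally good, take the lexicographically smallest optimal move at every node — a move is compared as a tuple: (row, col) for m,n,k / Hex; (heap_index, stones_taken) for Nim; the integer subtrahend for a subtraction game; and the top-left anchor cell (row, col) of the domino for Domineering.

ply 1, X at OOX/OXX/... | (2,0)=+1→OOX/OXX/X..*; (2,1)=-1→OOX/OXX/.X.; (2,2)=+1→OOX/OXX/..X
ply 2: OOX/OXX/X.. is terminal -1 (O); from OOX/OXX/... depth 10

X's best at [OOX/OXX/...]: (2,0)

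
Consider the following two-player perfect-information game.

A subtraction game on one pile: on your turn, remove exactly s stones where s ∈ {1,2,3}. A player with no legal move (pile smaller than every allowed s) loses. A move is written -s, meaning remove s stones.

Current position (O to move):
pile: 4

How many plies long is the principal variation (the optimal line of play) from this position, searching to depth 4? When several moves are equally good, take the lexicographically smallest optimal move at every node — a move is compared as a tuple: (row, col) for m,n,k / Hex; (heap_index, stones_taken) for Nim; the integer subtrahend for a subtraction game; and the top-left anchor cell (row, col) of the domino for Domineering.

[4] O move#1: -1:-1/3*, -2:-1/2, -3:-1/1
[3] X move#2: -1:-1/2, -2:-1/1, -3:+1/0*
[0] end (terminal -1, O#3); searched 4 to 4

PV length from [4]: 2 plies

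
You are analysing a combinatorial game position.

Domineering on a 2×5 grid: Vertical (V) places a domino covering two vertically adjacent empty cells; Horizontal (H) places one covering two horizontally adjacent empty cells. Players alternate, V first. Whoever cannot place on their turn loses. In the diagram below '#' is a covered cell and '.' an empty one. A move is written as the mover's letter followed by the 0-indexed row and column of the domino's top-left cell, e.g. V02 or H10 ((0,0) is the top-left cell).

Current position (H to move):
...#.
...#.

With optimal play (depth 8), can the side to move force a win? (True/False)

H winning at [...#./...#.]: False

ply 1, H at ...#./...#. | H00=-1→##.#./...#.*; H01=-1→.###./...#.; H10=-1→...#./##.#.; H11=-1→...#./.###.
ply 2, V at ##.#./...#. | V02=+1→####./..##.*; V04=-1→##.##/...##
ply 3, H at ####./..##. | H10=-1→####./####.*
ply 4, V at ####./####. | V04=+1→#####/#####*
ply 5: #####/##### is terminal -1 (H); from ...#./...#. depth 8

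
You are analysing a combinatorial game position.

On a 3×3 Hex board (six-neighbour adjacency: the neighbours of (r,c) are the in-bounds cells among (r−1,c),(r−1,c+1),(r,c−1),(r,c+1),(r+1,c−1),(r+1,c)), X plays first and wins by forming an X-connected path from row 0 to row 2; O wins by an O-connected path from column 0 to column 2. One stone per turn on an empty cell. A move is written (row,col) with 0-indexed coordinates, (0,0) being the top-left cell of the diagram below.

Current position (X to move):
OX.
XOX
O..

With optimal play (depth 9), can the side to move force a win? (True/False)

X winning at [OX./XOX/O..]: True

p1 X@[OX./XOX/O..]: (0,2)[OXX/XOX/O..]+1* (2,1)[OX./XOX/OX.]-1 (2,2)[OX./XOX/O.X]-1
p2 O@[OXX/XOX/O..]: (2,1)[OXX/XOX/OO.]-1* (2,2)[OXX/XOX/O.O]-1
p3 X@[OXX/XOX/OO.]: (2,2)[OXX/XOX/OOX]+1*
p4 O@[OXX/XOX/OOX] terminal -1; root [OX./XOX/O..] d9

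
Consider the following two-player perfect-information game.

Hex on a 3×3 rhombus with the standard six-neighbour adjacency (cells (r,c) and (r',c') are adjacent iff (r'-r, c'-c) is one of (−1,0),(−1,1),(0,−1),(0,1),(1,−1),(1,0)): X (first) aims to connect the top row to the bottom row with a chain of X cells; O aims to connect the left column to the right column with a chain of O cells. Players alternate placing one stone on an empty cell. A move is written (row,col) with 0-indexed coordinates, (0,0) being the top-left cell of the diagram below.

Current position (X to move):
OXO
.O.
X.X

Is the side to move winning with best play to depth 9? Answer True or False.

[OXO/.O./X.X] X move#1: (1,0):+1/OXO/XO./X.X*, (1,2):-1/OXO/.OX/X.X, (2,1):-1/OXO/.O./XXX
[OXO/XO./X.X] end (terminal -1, O#2); searched OXO/.O./X.X to 9

X winning at [OXO/.O./X.X]: True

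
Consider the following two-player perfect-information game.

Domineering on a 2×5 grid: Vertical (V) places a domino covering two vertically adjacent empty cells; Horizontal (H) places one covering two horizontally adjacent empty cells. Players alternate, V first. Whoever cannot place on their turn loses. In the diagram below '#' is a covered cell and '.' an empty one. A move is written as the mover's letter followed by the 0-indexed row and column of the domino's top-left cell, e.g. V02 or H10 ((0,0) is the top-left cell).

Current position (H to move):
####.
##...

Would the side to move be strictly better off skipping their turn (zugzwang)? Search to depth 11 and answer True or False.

zugzwang(####./##..., H) = False

ply 1, H at ####./##... | H12=-1→####./####.; H13=+1→####./##.##*
ply 2: ####./##.## is terminal -1 (V); from ####./##... depth 11
suppose H passes — search the same position with V to move:
pass> ply 1, V at ####./##... | V04=-1→#####/##..#*
pass> ply 2, H at #####/##..# | H12=+1→#####/#####*
pass> ply 3: #####/##### is terminal -1 (V); from ####./##... depth 11
for H: play +1, pass +1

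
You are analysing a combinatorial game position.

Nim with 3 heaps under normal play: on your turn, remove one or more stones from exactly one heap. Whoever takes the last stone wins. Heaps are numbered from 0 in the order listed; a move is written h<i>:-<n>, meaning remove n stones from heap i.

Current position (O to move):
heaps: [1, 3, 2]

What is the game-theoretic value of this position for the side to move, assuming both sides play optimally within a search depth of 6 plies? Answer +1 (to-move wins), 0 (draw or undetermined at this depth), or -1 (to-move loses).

value((1,3,2), O) = -1

p1 O@[(1,3,2)]: h0:-1[(0,3,2)]-1* h1:-1[(1,2,2)]-1 h1:-2[(1,1,2)]-1 h1:-3[(1,0,2)]-1 h2:-1[(1,3,1)]-1 h2:-2[(1,3,0)]-1
p2 X@[(0,3,2)]: h1:-1[(0,2,2)]+1* h1:-2[(0,1,2)]-1 h1:-3[(0,0,2)]-1 h2:-1[(0,3,1)]-1 h2:-2[(0,3,0)]-1
p3 O@[(0,2,2)]: h1:-1[(0,1,2)]-1* h1:-2[(0,0,2)]-1 h2:-1[(0,2,1)]-1 h2:-2[(0,2,0)]-1
p4 X@[(0,1,2)]: h1:-1[(0,0,2)]-1 h2:-1[(0,1,1)]+1* h2:-2[(0,1,0)]-1
p5 O@[(0,1,1)]: h1:-1[(0,0,1)]-1* h2:-1[(0,1,0)]-1
p6 X@[(0,0,1)]: h2:-1[(0,0,0)]+1*
p7 O@[(0,0,0)] terminal -1; root [(1,3,2)] d6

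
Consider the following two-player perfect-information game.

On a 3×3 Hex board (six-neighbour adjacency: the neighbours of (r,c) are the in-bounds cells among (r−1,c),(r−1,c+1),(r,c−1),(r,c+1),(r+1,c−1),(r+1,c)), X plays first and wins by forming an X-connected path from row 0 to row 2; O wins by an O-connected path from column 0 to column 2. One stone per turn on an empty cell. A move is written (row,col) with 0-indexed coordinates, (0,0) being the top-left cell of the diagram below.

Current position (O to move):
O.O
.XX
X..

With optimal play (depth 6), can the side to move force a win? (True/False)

ply 1, O at O.O/.XX/X.. | (0,1)=+1→OOO/.XX/X..*; (1,0)=-1→O.O/OXX/X..; (2,1)=-1→O.O/.XX/XO.; (2,2)=-1→O.O/.XX/X.O
ply 2: OOO/.XX/X.. is terminal -1 (X); from O.O/.XX/X.. depth 6

O winning at [O.O/.XX/X..]: True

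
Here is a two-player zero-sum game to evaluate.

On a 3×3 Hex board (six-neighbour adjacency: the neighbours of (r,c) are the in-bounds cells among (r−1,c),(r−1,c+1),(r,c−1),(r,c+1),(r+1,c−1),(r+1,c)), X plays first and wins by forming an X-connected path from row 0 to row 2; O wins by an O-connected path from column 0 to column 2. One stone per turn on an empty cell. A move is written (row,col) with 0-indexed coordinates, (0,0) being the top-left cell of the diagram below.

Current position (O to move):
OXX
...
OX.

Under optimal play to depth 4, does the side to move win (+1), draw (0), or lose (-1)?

value(OXX/.../OX., O) = -1

p1 O@[OXX/.../OX.]: (1,0)[OXX/O../OX.]-1* (1,1)[OXX/.O./OX.]-1 (1,2)[OXX/..O/OX.]-1 (2,2)[OXX/.../OXO]-1
p2 X@[OXX/O../OX.]: (1,1)[OXX/OX./OX.]+1* (1,2)[OXX/O.X/OX.]+1 (2,2)[OXX/O../OXX]+1
p3 O@[OXX/OX./OX.] terminal -1; root [OXX/.../OX.] d4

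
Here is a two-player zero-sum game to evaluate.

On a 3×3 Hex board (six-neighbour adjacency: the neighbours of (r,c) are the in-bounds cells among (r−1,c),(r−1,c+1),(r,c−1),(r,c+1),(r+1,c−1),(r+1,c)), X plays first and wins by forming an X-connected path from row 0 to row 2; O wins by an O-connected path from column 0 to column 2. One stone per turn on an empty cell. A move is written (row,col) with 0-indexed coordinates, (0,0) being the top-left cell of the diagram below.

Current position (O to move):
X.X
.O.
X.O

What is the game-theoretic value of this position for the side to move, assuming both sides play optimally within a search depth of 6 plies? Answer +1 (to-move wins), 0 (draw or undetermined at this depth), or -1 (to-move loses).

ply 1, O at X.X/.O./X.O | (0,1)=-1→XOX/.O./X.O; (1,0)=+1→X.X/OO./X.O*; (1,2)=-1→X.X/.OO/X.O; (2,1)=-1→X.X/.O./XOO
ply 2, X at X.X/OO./X.O | (0,1)=-1→XXX/OO./X.O*; (1,2)=-1→X.X/OOX/X.O; (2,1)=-1→X.X/OO./XXO
ply 3, O at XXX/OO./X.O | (1,2)=+1→XXX/OOO/X.O*; (2,1)=+1→XXX/OO./XOO
ply 4: XXX/OOO/X.O is terminal -1 (X); from X.X/.O./X.O depth 6

value(X.X/.O./X.O, O) = +1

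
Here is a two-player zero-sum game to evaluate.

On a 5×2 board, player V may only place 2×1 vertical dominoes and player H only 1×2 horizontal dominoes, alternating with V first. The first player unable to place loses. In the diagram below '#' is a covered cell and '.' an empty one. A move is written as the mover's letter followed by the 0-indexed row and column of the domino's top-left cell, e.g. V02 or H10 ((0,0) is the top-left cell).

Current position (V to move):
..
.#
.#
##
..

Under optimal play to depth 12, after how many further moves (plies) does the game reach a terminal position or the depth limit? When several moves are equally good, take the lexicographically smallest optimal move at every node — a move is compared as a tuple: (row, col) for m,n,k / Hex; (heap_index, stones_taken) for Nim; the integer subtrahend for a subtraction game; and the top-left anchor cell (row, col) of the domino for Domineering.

PV length from [../.#/.#/##/..]: 2 plies

ply 1, V at ../.#/.#/##/.. | V00=-1→#./##/.#/##/..*; V10=-1→../##/##/##/..
ply 2, H at #./##/.#/##/.. | H40=+1→#./##/.#/##/##*
ply 3: #./##/.#/##/## is terminal -1 (V); from ../.#/.#/##/.. depth 12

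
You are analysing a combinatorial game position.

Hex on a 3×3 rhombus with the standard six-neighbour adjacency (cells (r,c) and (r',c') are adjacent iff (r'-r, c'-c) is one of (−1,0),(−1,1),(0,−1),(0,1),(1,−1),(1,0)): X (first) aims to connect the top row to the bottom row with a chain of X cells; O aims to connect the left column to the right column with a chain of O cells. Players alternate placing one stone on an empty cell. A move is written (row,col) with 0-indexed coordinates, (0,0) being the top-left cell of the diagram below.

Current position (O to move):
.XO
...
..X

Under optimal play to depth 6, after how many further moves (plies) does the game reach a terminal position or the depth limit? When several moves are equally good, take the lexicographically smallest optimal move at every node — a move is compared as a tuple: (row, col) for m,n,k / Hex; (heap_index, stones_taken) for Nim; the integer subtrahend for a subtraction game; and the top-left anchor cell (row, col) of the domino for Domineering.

PV length from [.XO/.../..X]: 3 plies

ply 1, O at .XO/.../..X | (0,0)=-1→OXO/.../..X; (1,0)=-1→.XO/O../..X; (1,1)=+1→.XO/.O./..X*; (1,2)=-1→.XO/..O/..X; (2,0)=-1→.XO/.../O.X; (2,1)=-1→.XO/.../.OX
ply 2, X at .XO/.O./..X | (0,0)=-1→XXO/.O./..X*; (1,0)=-1→.XO/XO./..X; (1,2)=-1→.XO/.OX/..X; (2,0)=-1→.XO/.O./X.X; (2,1)=-1→.XO/.O./.XX
ply 3, O at XXO/.O./..X | (1,0)=+1→XXO/OO./..X*; (1,2)=+1→XXO/.OO/..X; (2,0)=+1→XXO/.O./O.X; (2,1)=+1→XXO/.O./.OX
ply 4: XXO/OO./..X is terminal -1 (X); from .XO/.../..X depth 6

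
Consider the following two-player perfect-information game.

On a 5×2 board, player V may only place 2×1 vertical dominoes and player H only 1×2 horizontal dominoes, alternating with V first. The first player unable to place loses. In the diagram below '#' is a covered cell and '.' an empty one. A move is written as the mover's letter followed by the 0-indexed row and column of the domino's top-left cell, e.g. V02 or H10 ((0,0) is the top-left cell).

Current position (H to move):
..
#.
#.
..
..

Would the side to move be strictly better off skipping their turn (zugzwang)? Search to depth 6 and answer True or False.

ply 1, H at ../#./#./../.. | H00=-1→##/#./#./../..; H30=+1→../#./#./##/..*; H40=+1→../#./#./../##
ply 2, V at ../#./#./##/.. | V01=-1→.#/##/#./##/..*; V11=-1→../##/##/##/..
ply 3, H at .#/##/#./##/.. | H40=+1→.#/##/#./##/##*
ply 4: .#/##/#./##/## is terminal -1 (V); from ../#./#./../.. depth 6
suppose H passes — search the same position with V to move:
pass> ply 1, V at ../#./#./../.. | V01=-1→.#/##/#./../..; V11=-1→../##/##/../..; V21=+1→../#./##/.#/..*; V30=+1→../#./#./#./#.; V31=+1→../#./#./.#/.#
pass> ply 2, H at ../#./##/.#/.. | H00=-1→##/#./##/.#/..*; H40=-1→../#./##/.#/##
pass> ply 3, V at ##/#./##/.#/.. | V30=+1→##/#./##/##/#.*
pass> ply 4: ##/#./##/##/#. is terminal -1 (H); from ../#./#./../.. depth 6
for H: play +1, pass -1

zugzwang(../#./#./../.., H) = False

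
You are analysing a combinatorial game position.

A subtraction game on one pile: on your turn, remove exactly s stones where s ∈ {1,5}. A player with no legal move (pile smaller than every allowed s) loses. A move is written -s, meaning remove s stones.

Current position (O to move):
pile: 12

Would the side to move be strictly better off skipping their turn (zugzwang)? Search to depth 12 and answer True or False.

zugzwang(12, O) = True

ply 1, O at 12 | -1=-1→11*; -5=-1→7
ply 2, X at 11 | -1=+1→10*; -5=+1→6
ply 3, O at 10 | -1=-1→9*; -5=-1→5
ply 4, X at 9 | -1=+1→8*; -5=+1→4
ply 5, O at 8 | -1=-1→7*; -5=-1→3
ply 6, X at 7 | -1=+1→6*; -5=+1→2
ply 7, O at 6 | -1=-1→5*; -5=-1→1
ply 8, X at 5 | -1=+1→4*; -5=+1→0
ply 9, O at 4 | -1=-1→3*
ply 10, X at 3 | -1=+1→2*
ply 11, O at 2 | -1=-1→1*
ply 12, X at 1 | -1=+1→0*
ply 13: 0 is terminal -1 (O); from 12 depth 12
if O skipped the turn, X would face:
~ ply 1, X at 12 | -1=-1→11*; -5=-1→7
~ ply 2, O at 11 | -1=+1→10*; -5=+1→6
~ ply 3, X at 10 | -1=-1→9*; -5=-1→5
~ ply 4, O at 9 | -1=+1→8*; -5=+1→4
~ ply 5, X at 8 | -1=-1→7*; -5=-1→3
~ ply 6, O at 7 | -1=+1→6*; -5=+1→2
~ ply 7, X at 6 | -1=-1→5*; -5=-1→1
~ ply 8, O at 5 | -1=+1→4*; -5=+1→0
~ ply 9, X at 4 | -1=-1→3*
~ ply 10, O at 3 | -1=+1→2*
~ ply 11, X at 2 | -1=-1→1*
~ ply 12, O at 1 | -1=+1→0*
~ ply 13: 0 is terminal -1 (X); from 12 depth 12
compare (O): move=-1 vs pass=+1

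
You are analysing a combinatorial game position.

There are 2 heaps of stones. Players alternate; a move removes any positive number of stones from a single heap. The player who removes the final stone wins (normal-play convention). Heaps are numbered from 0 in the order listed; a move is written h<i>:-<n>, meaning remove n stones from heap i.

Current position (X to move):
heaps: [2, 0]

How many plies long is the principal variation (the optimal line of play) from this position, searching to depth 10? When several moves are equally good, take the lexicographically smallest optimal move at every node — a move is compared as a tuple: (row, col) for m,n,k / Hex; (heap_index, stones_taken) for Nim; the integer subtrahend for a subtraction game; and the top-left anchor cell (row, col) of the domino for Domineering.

ply 1, X at (2,0) | h0:-1=-1→(1,0); h0:-2=+1→(0,0)*
ply 2: (0,0) is terminal -1 (O); from (2,0) depth 10

PV length from [(2,0)]: 1 ply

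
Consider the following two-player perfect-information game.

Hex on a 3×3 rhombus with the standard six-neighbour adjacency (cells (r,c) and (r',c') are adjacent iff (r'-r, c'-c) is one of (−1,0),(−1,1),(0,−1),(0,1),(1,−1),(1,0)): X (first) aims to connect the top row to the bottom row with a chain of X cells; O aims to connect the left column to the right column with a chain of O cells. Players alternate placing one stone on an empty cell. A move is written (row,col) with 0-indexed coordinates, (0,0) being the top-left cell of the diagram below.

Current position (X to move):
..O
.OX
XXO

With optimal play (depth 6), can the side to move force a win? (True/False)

X winning at [..O/.OX/XXO]: True

[..O/.OX/XXO] X move#1: (0,0):-1/X.O/.OX/XXO, (0,1):-1/.XO/.OX/XXO, (1,0):+1/..O/XOX/XXO*
[..O/XOX/XXO] O move#2: (0,0):-1/O.O/XOX/XXO*, (0,1):-1/.OO/XOX/XXO
[O.O/XOX/XXO] X move#3: (0,1):+1/OXO/XOX/XXO*
[OXO/XOX/XXO] end (terminal -1, O#4); searched ..O/.OX/XXO to 6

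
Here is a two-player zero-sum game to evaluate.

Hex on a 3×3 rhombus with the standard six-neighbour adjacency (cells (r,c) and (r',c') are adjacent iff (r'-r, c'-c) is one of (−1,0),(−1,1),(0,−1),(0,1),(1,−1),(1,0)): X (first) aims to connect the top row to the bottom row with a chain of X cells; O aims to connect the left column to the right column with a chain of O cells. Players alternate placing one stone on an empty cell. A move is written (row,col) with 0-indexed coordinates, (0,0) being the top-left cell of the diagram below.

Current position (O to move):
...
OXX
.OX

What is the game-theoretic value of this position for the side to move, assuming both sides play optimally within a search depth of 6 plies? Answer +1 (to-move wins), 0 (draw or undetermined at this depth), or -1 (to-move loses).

value(.../OXX/.OX, O) = -1

p1 O@[.../OXX/.OX]: (0,0)[O../OXX/.OX]-1* (0,1)[.O./OXX/.OX]-1 (0,2)[..O/OXX/.OX]-1 (2,0)[.../OXX/OOX]-1
p2 X@[O../OXX/.OX]: (0,1)[OX./OXX/.OX]+1* (0,2)[O.X/OXX/.OX]+1 (2,0)[O../OXX/XOX]+1
p3 O@[OX./OXX/.OX] terminal -1; root [.../OXX/.OX] d6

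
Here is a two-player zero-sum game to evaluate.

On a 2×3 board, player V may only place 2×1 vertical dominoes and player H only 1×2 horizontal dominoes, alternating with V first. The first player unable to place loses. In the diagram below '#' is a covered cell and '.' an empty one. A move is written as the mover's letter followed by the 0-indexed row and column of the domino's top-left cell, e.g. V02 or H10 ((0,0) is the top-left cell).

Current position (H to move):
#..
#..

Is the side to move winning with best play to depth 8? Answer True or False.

[#../#..] H move#1: H01:+1/###/#..*, H11:+1/#../###
[###/#..] end (terminal -1, V#2); searched #../#.. to 8

H winning at [#../#..]: True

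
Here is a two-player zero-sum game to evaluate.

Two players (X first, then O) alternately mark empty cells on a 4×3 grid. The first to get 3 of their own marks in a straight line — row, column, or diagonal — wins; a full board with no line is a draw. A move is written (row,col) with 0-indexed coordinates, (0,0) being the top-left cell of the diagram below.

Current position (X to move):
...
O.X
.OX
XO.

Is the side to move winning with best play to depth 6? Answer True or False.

X winning at [.../O.X/.OX/XO.]: True

[.../O.X/.OX/XO.] X move#1: (0,0):-1/X../O.X/.OX/XO., (0,1):-1/.X./O.X/.OX/XO., (0,2):+1/..X/O.X/.OX/XO.*, (1,1):-1/.../OXX/.OX/XO., (2,0):-1/.../O.X/XOX/XO., (3,2):+1/.../O.X/.OX/XOX
[..X/O.X/.OX/XO.] end (terminal -1, O#2); searched .../O.X/.OX/XO. to 6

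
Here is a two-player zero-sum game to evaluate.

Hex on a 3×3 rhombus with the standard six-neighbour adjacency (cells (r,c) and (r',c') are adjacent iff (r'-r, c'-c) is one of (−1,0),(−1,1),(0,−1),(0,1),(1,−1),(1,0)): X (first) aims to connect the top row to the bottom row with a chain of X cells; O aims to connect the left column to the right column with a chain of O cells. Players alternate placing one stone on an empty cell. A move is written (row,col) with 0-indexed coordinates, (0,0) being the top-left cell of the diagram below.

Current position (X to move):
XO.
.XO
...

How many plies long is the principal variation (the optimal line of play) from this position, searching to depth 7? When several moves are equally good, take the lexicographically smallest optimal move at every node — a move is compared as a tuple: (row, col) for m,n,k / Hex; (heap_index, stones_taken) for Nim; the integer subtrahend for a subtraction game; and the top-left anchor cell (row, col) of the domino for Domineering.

PV length from [XO./.XO/...]: 3 plies

ply 1, X at XO./.XO/... | (0,2)=+1→XOX/.XO/...*; (1,0)=+1→XO./XXO/...; (2,0)=+1→XO./.XO/X..; (2,1)=+1→XO./.XO/.X.; (2,2)=+1→XO./.XO/..X
ply 2, O at XOX/.XO/... | (1,0)=-1→XOX/OXO/...*; (2,0)=-1→XOX/.XO/O..; (2,1)=-1→XOX/.XO/.O.; (2,2)=-1→XOX/.XO/..O
ply 3, X at XOX/OXO/... | (2,0)=+1→XOX/OXO/X..*; (2,1)=+1→XOX/OXO/.X.; (2,2)=+1→XOX/OXO/..X
ply 4: XOX/OXO/X.. is terminal -1 (O); from XO./.XO/... depth 7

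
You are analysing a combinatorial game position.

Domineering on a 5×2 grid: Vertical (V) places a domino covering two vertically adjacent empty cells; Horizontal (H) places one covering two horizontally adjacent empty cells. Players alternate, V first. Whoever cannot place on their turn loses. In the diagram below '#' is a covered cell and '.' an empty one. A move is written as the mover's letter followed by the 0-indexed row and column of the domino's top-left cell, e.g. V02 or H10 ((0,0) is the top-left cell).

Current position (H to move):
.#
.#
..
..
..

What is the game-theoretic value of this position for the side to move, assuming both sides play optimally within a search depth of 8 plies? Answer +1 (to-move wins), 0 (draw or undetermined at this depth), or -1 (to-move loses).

p1 H@[.#/.#/../../..]: H20[.#/.#/##/../..]-1 H30[.#/.#/../##/..]+1* H40[.#/.#/../../##]-1
p2 V@[.#/.#/../##/..]: V00[##/##/../##/..]-1* V10[.#/##/#./##/..]-1
p3 H@[##/##/../##/..]: H20[##/##/##/##/..]+1* H40[##/##/../##/##]+1
p4 V@[##/##/##/##/..] terminal -1; root [.#/.#/../../..] d8

value(.#/.#/../../.., H) = +1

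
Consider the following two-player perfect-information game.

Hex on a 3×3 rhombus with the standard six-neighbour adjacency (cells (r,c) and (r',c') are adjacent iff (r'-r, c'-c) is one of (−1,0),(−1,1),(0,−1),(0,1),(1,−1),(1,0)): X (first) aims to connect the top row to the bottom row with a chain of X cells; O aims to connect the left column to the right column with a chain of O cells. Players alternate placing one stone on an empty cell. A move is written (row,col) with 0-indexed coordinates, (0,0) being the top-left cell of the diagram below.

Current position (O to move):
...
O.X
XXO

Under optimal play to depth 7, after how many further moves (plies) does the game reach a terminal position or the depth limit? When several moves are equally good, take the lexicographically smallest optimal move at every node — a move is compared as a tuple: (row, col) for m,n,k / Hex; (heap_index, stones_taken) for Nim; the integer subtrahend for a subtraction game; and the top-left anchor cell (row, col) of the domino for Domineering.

PV length from [.../O.X/XXO]: 3 plies

[.../O.X/XXO] O move#1: (0,0):-1/O../O.X/XXO, (0,1):-1/.O./O.X/XXO, (0,2):+1/..O/O.X/XXO*, (1,1):-1/.../OOX/XXO
[..O/O.X/XXO] X move#2: (0,0):-1/X.O/O.X/XXO*, (0,1):-1/.XO/O.X/XXO, (1,1):-1/..O/OXX/XXO
[X.O/O.X/XXO] O move#3: (0,1):+1/XOO/O.X/XXO*, (1,1):+1/X.O/OOX/XXO
[XOO/O.X/XXO] end (terminal -1, X#4); searched .../O.X/XXO to 7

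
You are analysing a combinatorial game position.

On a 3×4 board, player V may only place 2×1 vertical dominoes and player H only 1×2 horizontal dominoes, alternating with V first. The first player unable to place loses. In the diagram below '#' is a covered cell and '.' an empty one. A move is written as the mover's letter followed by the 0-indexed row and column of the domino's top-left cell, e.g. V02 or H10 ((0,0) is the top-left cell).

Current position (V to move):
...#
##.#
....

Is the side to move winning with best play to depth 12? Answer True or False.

V winning at [...#/##.#/....]: False

p1 V@[...#/##.#/....]: V02[..##/####/....]-1* V12[...#/####/..#.]-1
p2 H@[..##/####/....]: H00[####/####/....]+1* H20[..##/####/##..]+1 H21[..##/####/.##.]+1 H22[..##/####/..##]+1
p3 V@[####/####/....] terminal -1; root [...#/##.#/....] d12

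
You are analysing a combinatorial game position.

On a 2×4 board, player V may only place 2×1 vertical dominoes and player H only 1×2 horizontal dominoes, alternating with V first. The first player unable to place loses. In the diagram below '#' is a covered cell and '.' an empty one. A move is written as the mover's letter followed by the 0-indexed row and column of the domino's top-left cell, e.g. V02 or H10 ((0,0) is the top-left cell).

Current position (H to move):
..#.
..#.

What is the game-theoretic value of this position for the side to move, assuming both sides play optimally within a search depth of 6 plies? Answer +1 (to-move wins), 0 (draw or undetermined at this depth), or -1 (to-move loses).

value(..#./..#., H) = +1

ply 1, H at ..#./..#. | H00=+1→###./..#.*; H10=+1→..#./###.
ply 2, V at ###./..#. | V03=-1→####/..##*
ply 3, H at ####/..## | H10=+1→####/####*
ply 4: ####/#### is terminal -1 (V); from ..#./..#. depth 6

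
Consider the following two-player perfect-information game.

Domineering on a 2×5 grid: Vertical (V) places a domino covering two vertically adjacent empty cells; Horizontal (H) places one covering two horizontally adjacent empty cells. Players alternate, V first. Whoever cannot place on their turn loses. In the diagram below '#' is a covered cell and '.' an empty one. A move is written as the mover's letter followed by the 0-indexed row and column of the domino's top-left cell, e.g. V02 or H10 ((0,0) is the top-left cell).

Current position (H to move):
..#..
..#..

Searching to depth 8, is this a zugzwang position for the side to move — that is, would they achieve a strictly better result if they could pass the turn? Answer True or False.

zugzwang(..#../..#.., H) = True

[..#../..#..] H move#1: H00:-1/###../..#..*, H03:-1/..###/..#.., H10:-1/..#../###.., H13:-1/..#../..###
[###../..#..] V move#2: V03:+1/####./..##.*, V04:+1/###.#/..#.#
[####./..##.] H move#3: H10:-1/####./####.*
[####./####.] V move#4: V04:+1/#####/#####*
[#####/#####] end (terminal -1, H#5); searched ..#../..#.. to 8
pass branch (V moves first from the same position):
  | [..#../..#..] V move#1: V00:-1/#.#../#.#..*, V01:-1/.##../.##.., V03:-1/..##./..##., V04:-1/..#.#/..#.#
  | [#.#../#.#..] H move#2: H03:+1/#.###/#.#..*, H13:+1/#.#../#.###
  | [#.###/#.#..] V move#3: V01:-1/#####/###..*
  | [#####/###..] H move#4: H13:+1/#####/#####*
  | [#####/#####] end (terminal -1, V#5); searched ..#../..#.. to 8
H moving scores -1; H passing scores +1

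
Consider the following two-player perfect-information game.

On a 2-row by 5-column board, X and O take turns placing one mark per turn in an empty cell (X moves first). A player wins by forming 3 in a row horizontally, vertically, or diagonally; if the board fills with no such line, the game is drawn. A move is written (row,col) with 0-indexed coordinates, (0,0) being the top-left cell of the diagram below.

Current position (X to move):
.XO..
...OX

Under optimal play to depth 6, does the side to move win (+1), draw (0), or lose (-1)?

value(.XO../...OX, X) = 0

[.XO../...OX] X move#1: (0,0):+0/XXO../...OX*, (0,3):+0/.XOX./...OX, (0,4):+0/.XO.X/...OX, (1,0):+0/.XO../X..OX, (1,1):+0/.XO../.X.OX, (1,2):+0/.XO../..XOX
[XXO../...OX] O move#2: (0,3):+0/XXOO./...OX*, (0,4):+0/XXO.O/...OX, (1,0):+0/XXO../O..OX, (1,1):+0/XXO../.O.OX, (1,2):+0/XXO../..OOX
[XXOO./...OX] X move#3: (0,4):+0/XXOOX/...OX*, (1,0):-1/XXOO./X..OX, (1,1):-1/XXOO./.X.OX, (1,2):-1/XXOO./..XOX
[XXOOX/...OX] O move#4: (1,0):+0/XXOOX/O..OX*, (1,1):+0/XXOOX/.O.OX, (1,2):+0/XXOOX/..OOX
[XXOOX/O..OX] X move#5: (1,1):+0/XXOOX/OX.OX*, (1,2):+0/XXOOX/O.XOX
[XXOOX/OX.OX] O move#6: (1,2):+0/XXOOX/OXOOX*
[XXOOX/OXOOX] end (terminal +0, X#7); searched .XO../...OX to 6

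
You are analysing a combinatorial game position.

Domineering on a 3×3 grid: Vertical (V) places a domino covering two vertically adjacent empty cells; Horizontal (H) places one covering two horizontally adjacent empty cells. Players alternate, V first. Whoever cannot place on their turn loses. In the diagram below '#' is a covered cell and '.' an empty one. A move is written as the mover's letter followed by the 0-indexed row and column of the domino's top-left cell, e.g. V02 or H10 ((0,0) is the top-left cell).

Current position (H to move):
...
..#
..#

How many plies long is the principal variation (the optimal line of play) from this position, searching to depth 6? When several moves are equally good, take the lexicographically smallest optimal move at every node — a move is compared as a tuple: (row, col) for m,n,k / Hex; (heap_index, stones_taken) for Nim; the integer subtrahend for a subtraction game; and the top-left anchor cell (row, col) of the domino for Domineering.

PV length from [.../..#/..#]: 1 ply

p1 H@[.../..#/..#]: H00[##./..#/..#]-1 H01[.##/..#/..#]-1 H10[.../###/..#]+1* H20[.../..#/###]-1
p2 V@[.../###/..#] terminal -1; root [.../..#/..#] d6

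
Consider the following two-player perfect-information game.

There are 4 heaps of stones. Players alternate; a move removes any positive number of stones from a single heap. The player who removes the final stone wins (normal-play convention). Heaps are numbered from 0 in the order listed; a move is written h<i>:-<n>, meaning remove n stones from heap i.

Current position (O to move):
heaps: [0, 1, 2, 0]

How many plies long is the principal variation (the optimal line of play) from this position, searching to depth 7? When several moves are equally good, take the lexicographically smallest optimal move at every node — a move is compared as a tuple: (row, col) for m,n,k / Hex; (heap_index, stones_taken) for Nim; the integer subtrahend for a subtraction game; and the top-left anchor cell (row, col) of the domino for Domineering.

[(0,1,2,0)] O move#1: h1:-1:-1/(0,0,2,0), h2:-1:+1/(0,1,1,0)*, h2:-2:-1/(0,1,0,0)
[(0,1,1,0)] X move#2: h1:-1:-1/(0,0,1,0)*, h2:-1:-1/(0,1,0,0)
[(0,0,1,0)] O move#3: h2:-1:+1/(0,0,0,0)*
[(0,0,0,0)] end (terminal -1, X#4); searched (0,1,2,0) to 7

PV length from [(0,1,2,0)]: 3 plies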